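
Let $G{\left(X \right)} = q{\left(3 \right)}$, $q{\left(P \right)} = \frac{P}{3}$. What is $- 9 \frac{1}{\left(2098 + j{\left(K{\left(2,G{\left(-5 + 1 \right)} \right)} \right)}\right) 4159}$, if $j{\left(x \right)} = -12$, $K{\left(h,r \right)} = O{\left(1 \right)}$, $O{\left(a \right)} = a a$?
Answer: $- \frac{9}{8675674} \approx -1.0374 \cdot 10^{-6}$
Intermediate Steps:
$O{\left(a \right)} = a^{2}$
$q{\left(P \right)} = \frac{P}{3}$ ($q{\left(P \right)} = P \frac{1}{3} = \frac{P}{3}$)
$G{\left(X \right)} = 1$ ($G{\left(X \right)} = \frac{1}{3} \cdot 3 = 1$)
$K{\left(h,r \right)} = 1$ ($K{\left(h,r \right)} = 1^{2} = 1$)
$- 9 \frac{1}{\left(2098 + j{\left(K{\left(2,G{\left(-5 + 1 \right)} \right)} \right)}\right) 4159} = - 9 \frac{1}{\left(2098 - 12\right) 4159} = - 9 \cdot \frac{1}{2086} \cdot \frac{1}{4159} = \left(-9\right) \frac{1}{8675674} = - \frac{9}{8675674}$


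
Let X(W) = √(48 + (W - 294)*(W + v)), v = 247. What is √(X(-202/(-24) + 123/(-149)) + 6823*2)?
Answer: √(10906374456 + 447*I*√232958620379)/894 ≈ 116.82 + 1.1554*I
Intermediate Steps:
X(W) = √(48 + (-294 + W)*(247 + W)) (X(W) = √(48 + (W - 294)*(W + 247)) = √(48 + (-294 + W)*(247 + W)))
√(X(-202/(-24) + 123/(-149)) + 6823*2) = √(√(-72570 + (-202/(-24) + 123/(-149))² - 47*(-202/(-24) + 123/(-149))) + 6823*2) = √(√(-72570 + (-202*(-1/24) + 123*(-1/149))² - 47*(-202*(-1/24) + 123*(-1/149))) + 13646) = √(√(-72570 + (101/12 - 123/149)² - 47*(101/12 - 123/149)) + 13646) = √(√(-72570 + (13573/1788)² - 47*13573/1788) + 13646) = √(√(-72570 + 184226329/3196944 - 637931/1788) + 13646) = √(√(-232958620379/3196944) + 13646) = √(I*√232958620379/1788 + 13646) = √(13646 + I*√232958620379/1788)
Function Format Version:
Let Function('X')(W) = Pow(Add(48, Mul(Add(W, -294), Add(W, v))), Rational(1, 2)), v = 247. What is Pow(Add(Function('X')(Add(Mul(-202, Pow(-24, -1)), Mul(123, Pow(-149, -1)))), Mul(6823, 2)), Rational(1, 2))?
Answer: Mul(Rational(1, 894), Pow(Add(10906374456, Mul(447, I, Pow(232958620379, Rational(1, 2)))), Rational(1, 2))) ≈ Add(116.82, Mul(1.1554, I))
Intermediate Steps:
Function('X')(W) = Pow(Add(48, Mul(Add(-294, W), Add(247, W))), Rational(1, 2)) (Function('X')(W) = Pow(Add(48, Mul(Add(W, -294), Add(W, 247))), Rational(1, 2)) = Pow(Add(48, Mul(Add(-294, W), Add(247, W))), Rational(1, 2)))
Pow(Add(Function('X')(Add(Mul(-202, Pow(-24, -1)), Mul(123, Pow(-149, -1)))), Mul(6823, 2)), Rational(1, 2)) = Pow(Add(Pow(Add(-72570, Pow(Add(Mul(-202, Pow(-24, -1)), Mul(123, Pow(-149, -1))), 2), Mul(-47, Add(Mul(-202, Pow(-24, -1)), Mul(123, Pow(-149, -1))))), Rational(1, 2)), Mul(6823, 2)), Rational(1, 2)) = Pow(Add(Pow(Add(-72570, Pow(Add(Mul(-202, Rational(-1, 24)), Mul(123, Rational(-1, 149))), 2), Mul(-47, Add(Mul(-202, Rational(-1, 24)), Mul(123, Rational(-1, 149))))), Rational(1, 2)), 13646), Rational(1, 2)) = Pow(Add(Pow(Add(-72570, Pow(Add(Rational(101, 12), Rational(-123, 149)), 2), Mul(-47, Add(Rational(101, 12), Rational(-123, 149)))), Rational(1, 2)), 13646), Rational(1, 2)) = Pow(Add(Pow(Add(-72570, Pow(Rational(13573, 1788), 2), Mul(-47, Rational(13573, 1788))), Rational(1, 2)), 13646), Rational(1, 2)) = Pow(Add(Pow(Add(-72570, Rational(184226329, 3196944), Rational(-637931, 1788)), Rational(1, 2)), 13646), Rational(1, 2)) = Pow(Add(Pow(Rational(-232958620379, 3196944), Rational(1, 2)), 13646), Rational(1, 2)) = Pow(Add(Mul(Rational(1, 1788), I, Pow(232958620379, Rational(1, 2))), 13646), Rational(1, 2)) = Pow(Add(13646, Mul(Rational(1, 1788), I, Pow(232958620379, Rational(1, 2)))), Rational(1, 2))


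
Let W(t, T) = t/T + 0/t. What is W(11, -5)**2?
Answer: 121/25 ≈ 4.8400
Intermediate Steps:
W(t, T) = t/T (W(t, T) = t/T + 0 = t/T)
W(11, -5)**2 = (11/(-5))**2 = (11*(-1/5))**2 = (-11/5)**2 = 121/25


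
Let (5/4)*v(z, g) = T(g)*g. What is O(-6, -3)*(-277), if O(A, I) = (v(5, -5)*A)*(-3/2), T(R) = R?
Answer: -49860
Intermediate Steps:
v(z, g) = 4*g²/5 (v(z, g) = 4*(g*g)/5 = 4*g²/5)
O(A, I) = -30*A (O(A, I) = (((⅘)*(-5)²)*A)*(-3/2) = (((⅘)*25)*A)*(-3*½) = (20*A)*(-3/2) = -30*A)
O(-6, -3)*(-277) = -30*(-6)*(-277) = 180*(-277) = -49860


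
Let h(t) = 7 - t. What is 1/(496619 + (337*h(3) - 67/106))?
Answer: 106/52784435 ≈ 2.0082e-6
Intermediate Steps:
1/(496619 + (337*h(3) - 67/106)) = 1/(496619 + (337*(7 - 1*3) - 67/106)) = 1/(496619 + (337*(7 - 3) - 67*1/106)) = 1/(496619 + (337*4 - 67/106)) = 1/(496619 + (1348 - 67/106)) = 1/(496619 + 142821/106) = 1/(52784435/106) = 106/52784435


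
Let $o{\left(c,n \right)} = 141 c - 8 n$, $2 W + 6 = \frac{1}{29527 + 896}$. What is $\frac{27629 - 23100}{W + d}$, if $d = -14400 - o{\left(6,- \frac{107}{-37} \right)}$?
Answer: $- \frac{10196146758}{34278019985} \approx -0.29745$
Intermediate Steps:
$W = - \frac{182537}{60846}$ ($W = -3 + \frac{1}{2 \left(29527 + 896\right)} = -3 + \frac{1}{2 \cdot 30423} = -3 + \frac{1}{2} \cdot \frac{1}{30423} = -3 + \frac{1}{60846} = - \frac{182537}{60846} \approx -3.0$)
$o{\left(c,n \right)} = - 8 n + 141 c$
$d = - \frac{563246}{37}$ ($d = -14400 - \left(- 8 \left(- \frac{107}{-37}\right) + 141 \cdot 6\right) = -14400 - \left(- 8 \left(\left(-107\right) \left(- \frac{1}{37}\right)\right) + 846\right) = -14400 - \left(\left(-8\right) \frac{107}{37} + 846\right) = -14400 - \left(- \frac{856}{37} + 846\right) = -14400 - \frac{30446}{37} = - \frac{563246}{37} \approx -15223.0$)
$\frac{27629 - 23100}{W + d} = \frac{27629 - 23100}{- \frac{182537}{60846} - \frac{563246}{37}} = \frac{4529}{- \frac{34278019985}{2251302}} = 4529 \left(- \frac{2251302}{34278019985}\right) = - \frac{10196146758}{34278019985}$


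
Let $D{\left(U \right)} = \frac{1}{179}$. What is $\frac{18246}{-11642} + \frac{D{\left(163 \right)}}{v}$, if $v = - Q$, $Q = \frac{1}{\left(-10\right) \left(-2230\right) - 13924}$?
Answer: $- \frac{50389713}{1041959} \approx -48.361$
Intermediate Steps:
$D{\left(U \right)} = \frac{1}{179}$
$Q = \frac{1}{8376}$ ($Q = \frac{1}{22300 - 13924} = \frac{1}{8376} \approx 0.00011939$)
$v = - \frac{1}{8376}$ ($v = \left(-1\right) \frac{1}{8376} = - \frac{1}{8376} \approx -0.00011939$)
$\frac{18246}{-11642} + \frac{D{\left(163 \right)}}{v} = \frac{18246}{-11642} + \frac{1}{179 \left(- \frac{1}{8376}\right)} = 18246 \left(- \frac{1}{11642}\right) + \frac{1}{179} \left(-8376\right) = - \frac{9123}{5821} - \frac{8376}{179} = - \frac{50389713}{1041959}$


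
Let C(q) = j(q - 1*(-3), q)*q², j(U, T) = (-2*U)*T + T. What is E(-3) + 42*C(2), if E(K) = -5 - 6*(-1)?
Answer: -3023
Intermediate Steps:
E(K) = 1 (E(K) = -5 - 1*(-6) = -5 + 6 = 1)
j(U, T) = T - 2*T*U (j(U, T) = -2*T*U + T = T - 2*T*U)
C(q) = q³*(-5 - 2*q) (C(q) = (q*(1 - 2*(q - 1*(-3))))*q² = (q*(1 - 2*(q + 3)))*q² = (q*(1 - 2*(3 + q)))*q² = (q*(1 + (-6 - 2*q)))*q² = (q*(-5 - 2*q))*q² = q³*(-5 - 2*q))
E(-3) + 42*C(2) = 1 + 42*(2³*(-5 - 2*2)) = 1 + 42*(8*(-5 - 4)) = 1 + 42*(8*(-9)) = 1 + 42*(-72) = 1 - 3024 = -3023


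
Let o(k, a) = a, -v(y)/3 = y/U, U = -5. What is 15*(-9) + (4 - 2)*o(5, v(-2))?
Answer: -687/5 ≈ -137.40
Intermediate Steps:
v(y) = 3*y/5 (v(y) = -3*y/(-5) = -3*y*(-1)/5 = -(-3)*y/5 = 3*y/5)
15*(-9) + (4 - 2)*o(5, v(-2)) = 15*(-9) + (4 - 2)*((3/5)*(-2)) = -135 + 2*(-6/5) = -135 - 12/5 = -687/5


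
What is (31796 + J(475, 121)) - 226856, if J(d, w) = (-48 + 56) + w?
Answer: -194931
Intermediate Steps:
J(d, w) = 8 + w
(31796 + J(475, 121)) - 226856 = (31796 + (8 + 121)) - 226856 = (31796 + 129) - 226856 = 31925 - 226856 = -194931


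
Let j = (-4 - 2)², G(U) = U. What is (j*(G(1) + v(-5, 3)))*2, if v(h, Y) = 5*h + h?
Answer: -2088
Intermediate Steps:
v(h, Y) = 6*h
j = 36 (j = (-6)² = 36)
(j*(G(1) + v(-5, 3)))*2 = (36*(1 + 6*(-5)))*2 = (36*(1 - 30))*2 = (36*(-29))*2 = -1044*2 = -2088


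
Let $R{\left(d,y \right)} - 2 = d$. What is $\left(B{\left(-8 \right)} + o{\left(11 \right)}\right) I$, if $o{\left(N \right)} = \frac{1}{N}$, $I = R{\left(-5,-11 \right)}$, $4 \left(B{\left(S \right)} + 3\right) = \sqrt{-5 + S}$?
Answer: $\frac{96}{11} - \frac{3 i \sqrt{13}}{4} \approx 8.7273 - 2.7042 i$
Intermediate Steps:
$R{\left(d,y \right)} = 2 + d$
$B{\left(S \right)} = -3 + \frac{\sqrt{-5 + S}}{4}$
$I = -3$ ($I = 2 - 5 = -3$)
$\left(B{\left(-8 \right)} + o{\left(11 \right)}\right) I = \left(\left(-3 + \frac{\sqrt{-5 - 8}}{4}\right) + \frac{1}{11}\right) \left(-3\right) = \left(\left(-3 + \frac{\sqrt{-13}}{4}\right) + \frac{1}{11}\right) \left(-3\right) = \left(\left(-3 + \frac{i \sqrt{13}}{4}\right) + \frac{1}{11}\right) \left(-3\right) = \left(- \frac{32}{11} + \frac{i \sqrt{13}}{4}\right) \left(-3\right) = \frac{96}{11} - \frac{3 i \sqrt{13}}{4}$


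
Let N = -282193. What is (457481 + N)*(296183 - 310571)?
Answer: -2522043744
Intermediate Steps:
(457481 + N)*(296183 - 310571) = (457481 - 282193)*(296183 - 310571) = 175288*(-14388) = -2522043744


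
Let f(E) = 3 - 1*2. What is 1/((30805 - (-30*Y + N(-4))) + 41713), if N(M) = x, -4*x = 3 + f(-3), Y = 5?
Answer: 1/72669 ≈ 1.3761e-5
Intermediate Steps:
f(E) = 1 (f(E) = 3 - 2 = 1)
x = -1 (x = -(3 + 1)/4 = -¼*4 = -1)
N(M) = -1
1/((30805 - (-30*Y + N(-4))) + 41713) = 1/((30805 - (-30*5 - 1)) + 41713) = 1/((30805 - (-150 - 1)) + 41713) = 1/((30805 - 1*(-151)) + 41713) = 1/((30805 + 151) + 41713) = 1/(30956 + 41713) = 1/72669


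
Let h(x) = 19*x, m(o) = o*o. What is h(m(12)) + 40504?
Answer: 43240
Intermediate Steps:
m(o) = o²
h(m(12)) + 40504 = 19*12² + 40504 = 19*144 + 40504 = 2736 + 40504 = 43240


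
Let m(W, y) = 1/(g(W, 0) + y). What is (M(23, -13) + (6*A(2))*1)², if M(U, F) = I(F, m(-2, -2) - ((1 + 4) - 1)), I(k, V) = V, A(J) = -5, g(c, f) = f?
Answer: 4761/4 ≈ 1190.3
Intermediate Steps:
m(W, y) = 1/y (m(W, y) = 1/(0 + y) = 1/y)
M(U, F) = -9/2 (M(U, F) = 1/(-2) - ((1 + 4) - 1) = -½ - (5 - 1) = -½ - 1*4 = -½ - 4 = -9/2)
(M(23, -13) + (6*A(2))*1)² = (-9/2 + (6*(-5))*1)² = (-9/2 - 30*1)² = (-9/2 - 30)² = (-69/2)² = 4761/4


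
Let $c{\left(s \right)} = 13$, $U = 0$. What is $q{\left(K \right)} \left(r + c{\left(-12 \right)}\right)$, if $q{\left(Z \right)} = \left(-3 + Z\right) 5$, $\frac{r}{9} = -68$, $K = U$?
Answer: $8985$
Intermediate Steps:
$K = 0$
$r = -612$ ($r = 9 \left(-68\right) = -612$)
$q{\left(Z \right)} = -15 + 5 Z$
$q{\left(K \right)} \left(r + c{\left(-12 \right)}\right) = \left(-15 + 5 \cdot 0\right) \left(-612 + 13\right) = \left(-15 + 0\right) \left(-599\right) = \left(-15\right) \left(-599\right) = 8985$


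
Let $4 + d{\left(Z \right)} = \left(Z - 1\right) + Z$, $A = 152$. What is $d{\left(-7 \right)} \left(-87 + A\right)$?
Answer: $-1235$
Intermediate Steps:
$d{\left(Z \right)} = -5 + 2 Z$ ($d{\left(Z \right)} = -4 + \left(\left(Z - 1\right) + Z\right) = -4 + \left(\left(-1 + Z\right) + Z\right) = -4 + \left(-1 + 2 Z\right) = -5 + 2 Z$)
$d{\left(-7 \right)} \left(-87 + A\right) = \left(-5 + 2 \left(-7\right)\right) \left(-87 + 152\right) = \left(-5 - 14\right) 65 = \left(-19\right) 65 = -1235$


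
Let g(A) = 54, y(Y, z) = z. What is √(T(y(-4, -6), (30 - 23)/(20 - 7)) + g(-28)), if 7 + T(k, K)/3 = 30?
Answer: √123 ≈ 11.091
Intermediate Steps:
T(k, K) = 69 (T(k, K) = -21 + 3*30 = -21 + 90 = 69)
√(T(y(-4, -6), (30 - 23)/(20 - 7)) + g(-28)) = √(69 + 54) = √123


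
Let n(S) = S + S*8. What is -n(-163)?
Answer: 1467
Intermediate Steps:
n(S) = 9*S (n(S) = S + 8*S = 9*S)
-n(-163) = -9*(-163) = -1*(-1467) = 1467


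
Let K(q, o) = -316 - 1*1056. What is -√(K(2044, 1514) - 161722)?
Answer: -I*√163094 ≈ -403.85*I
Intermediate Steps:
K(q, o) = -1372 (K(q, o) = -316 - 1056 = -1372)
-√(K(2044, 1514) - 161722) = -√(-1372 - 161722) = -√(-163094) = -I*√163094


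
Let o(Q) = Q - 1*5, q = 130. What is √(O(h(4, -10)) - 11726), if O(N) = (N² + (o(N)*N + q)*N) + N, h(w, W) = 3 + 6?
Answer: I*√10142 ≈ 100.71*I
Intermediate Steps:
o(Q) = -5 + Q (o(Q) = Q - 5 = -5 + Q)
h(w, W) = 9
O(N) = N + N² + N*(130 + N*(-5 + N)) (O(N) = (N² + ((-5 + N)*N + 130)*N) + N = (N² + (N*(-5 + N) + 130)*N) + N = (N² + (130 + N*(-5 + N))*N) + N = (N² + N*(130 + N*(-5 + N))) + N = N + N² + N*(130 + N*(-5 + N)))
√(O(h(4, -10)) - 11726) = √(9*(131 + 9 + 9*(-5 + 9)) - 11726) = √(9*(131 + 9 + 9*4) - 11726) = √(9*(131 + 9 + 36) - 11726) = √(9*176 - 11726) = √(1584 - 11726) = √(-10142) = I*√10142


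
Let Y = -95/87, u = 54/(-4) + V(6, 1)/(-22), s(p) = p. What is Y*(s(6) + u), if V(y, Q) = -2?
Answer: 15485/1914 ≈ 8.0904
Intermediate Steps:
u = -295/22 (u = 54/(-4) - 2/(-22) = 54*(-¼) - 2*(-1/22) = -27/2 + 1/11 = -295/22 ≈ -13.409)
Y = -95/87 (Y = -95*1/87 = -95/87 ≈ -1.0920)
Y*(s(6) + u) = -95*(6 - 295/22)/87 = -95/87*(-163/22) = 15485/1914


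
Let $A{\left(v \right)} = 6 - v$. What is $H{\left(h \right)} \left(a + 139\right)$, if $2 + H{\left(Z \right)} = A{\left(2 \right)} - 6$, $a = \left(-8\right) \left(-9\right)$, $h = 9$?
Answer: $-844$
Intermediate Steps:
$a = 72$
$H{\left(Z \right)} = -4$ ($H{\left(Z \right)} = -2 + \left(\left(6 - 2\right) - 6\right) = -2 + \left(4 - 6\right) = -2 - 2 = -4$)
$H{\left(h \right)} \left(a + 139\right) = - 4 \left(72 + 139\right) = \left(-4\right) 211 = -844$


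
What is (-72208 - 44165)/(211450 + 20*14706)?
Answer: -116373/505570 ≈ -0.23018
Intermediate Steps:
(-72208 - 44165)/(211450 + 20*14706) = -116373/(211450 + 294120) = -116373/505570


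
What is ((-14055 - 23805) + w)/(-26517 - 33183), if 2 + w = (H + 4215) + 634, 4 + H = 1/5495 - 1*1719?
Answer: 63624773/109350500 ≈ 0.58184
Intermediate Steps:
H = -9467884/5495 (H = -4 + (1/5495 - 1*1719) = -4 + (1/5495 - 1719) = -4 - 9445904/5495 = -9467884/5495 ≈ -1723.0)
w = 17166381/5495 (w = -2 + ((-9467884/5495 + 4215) + 634) = -2 + (13693541/5495 + 634) = -2 + 17177371/5495 = 17166381/5495 ≈ 3124.0)
((-14055 - 23805) + w)/(-26517 - 33183) = ((-14055 - 23805) + 17166381/5495)/(-26517 - 33183) = (-37860 + 17166381/5495)/(-59700) = -190874319/5495*(-1/59700) = 63624773/109350500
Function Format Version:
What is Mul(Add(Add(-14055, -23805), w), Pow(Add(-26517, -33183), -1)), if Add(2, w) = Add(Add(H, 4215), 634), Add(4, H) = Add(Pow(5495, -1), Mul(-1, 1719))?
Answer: Rational(63624773, 109350500) ≈ 0.58184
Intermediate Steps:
H = Rational(-9467884, 5495) (H = Add(-4, Add(Pow(5495, -1), Mul(-1, 1719))) = Add(-4, Add(Rational(1, 5495), -1719)) = Add(-4, Rational(-9445904, 5495)) = Rational(-9467884, 5495) ≈ -1723.0)
w = Rational(17166381, 5495) (w = Add(-2, Add(Add(Rational(-9467884, 5495), 4215), 634)) = Add(-2, Add(Rational(13693541, 5495), 634)) = Add(-2, Rational(17177371, 5495)) = Rational(17166381, 5495) ≈ 3124.0)
Mul(Add(Add(-14055, -23805), w), Pow(Add(-26517, -33183), -1)) = Mul(Add(Add(-14055, -23805), Rational(17166381, 5495)), Pow(Add(-26517, -33183), -1)) = Mul(Add(-37860, Rational(17166381, 5495)), Pow(-59700, -1)) = Mul(Rational(-190874319, 5495), Rational(-1, 59700)) = Rational(63624773, 109350500)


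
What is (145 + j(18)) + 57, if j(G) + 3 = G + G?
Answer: 235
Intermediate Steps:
j(G) = -3 + 2*G (j(G) = -3 + (G + G) = -3 + 2*G)
(145 + j(18)) + 57 = (145 + (-3 + 2*18)) + 57 = (145 + (-3 + 36)) + 57 = (145 + 33) + 57 = 178 + 57 = 235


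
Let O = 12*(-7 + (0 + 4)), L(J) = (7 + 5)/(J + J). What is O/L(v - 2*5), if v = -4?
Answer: 84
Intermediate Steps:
L(J) = 6/J (L(J) = 12/((2*J)) = 12*(1/(2*J)) = 6/J)
O = -36 (O = 12*(-7 + 4) = 12*(-3) = -36)
O/L(v - 2*5) = -36/(6/(-4 - 2*5)) = -36/(6/(-4 - 10)) = -36/(6/(-14)) = -36/(6*(-1/14)) = -36/(-3/7) = -36*(-7/3) = 84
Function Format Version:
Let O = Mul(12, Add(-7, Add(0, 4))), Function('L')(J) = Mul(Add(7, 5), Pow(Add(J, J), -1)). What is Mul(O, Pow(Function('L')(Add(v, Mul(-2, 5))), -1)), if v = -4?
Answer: 84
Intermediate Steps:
Function('L')(J) = Mul(6, Pow(J, -1)) (Function('L')(J) = Mul(12, Pow(Mul(2, J), -1)) = Mul(12, Mul(Rational(1, 2), Pow(J, -1))) = Mul(6, Pow(J, -1)))
O = -36 (O = Mul(12, Add(-7, 4)) = Mul(12, -3) = -36)
Mul(O, Pow(Function('L')(Add(v, Mul(-2, 5))), -1)) = Mul(-36, Pow(Mul(6, Pow(Add(-4, Mul(-2, 5)), -1)), -1)) = Mul(-36, Pow(Mul(6, Pow(Add(-4, -10), -1)), -1)) = Mul(-36, Pow(Mul(6, Pow(-14, -1)), -1)) = Mul(-36, Pow(Mul(6, Rational(-1, 14)), -1)) = Mul(-36, Pow(Rational(-3, 7), -1)) = Mul(-36, Rational(-7, 3)) = 84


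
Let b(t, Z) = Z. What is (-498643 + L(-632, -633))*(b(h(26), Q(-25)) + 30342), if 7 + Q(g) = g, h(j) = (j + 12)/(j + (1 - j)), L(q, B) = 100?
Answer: -15110838330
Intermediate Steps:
h(j) = 12 + j (h(j) = (12 + j)/1 = (12 + j)*1 = 12 + j)
Q(g) = -7 + g
(-498643 + L(-632, -633))*(b(h(26), Q(-25)) + 30342) = (-498643 + 100)*((-7 - 25) + 30342) = -498543*(-32 + 30342) = -498543*30310 = -15110838330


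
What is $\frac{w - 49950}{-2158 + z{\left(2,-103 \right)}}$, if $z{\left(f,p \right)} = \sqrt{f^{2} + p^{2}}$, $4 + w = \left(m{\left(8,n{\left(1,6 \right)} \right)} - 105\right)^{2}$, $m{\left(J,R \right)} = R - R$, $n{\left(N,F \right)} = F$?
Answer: $\frac{84008782}{4646351} + \frac{38929 \sqrt{10613}}{4646351} \approx 18.944$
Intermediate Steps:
$m{\left(J,R \right)} = 0$
$w = 11021$ ($w = -4 + \left(0 - 105\right)^{2} = -4 + \left(-105\right)^{2} = -4 + 11025 = 11021$)
$\frac{w - 49950}{-2158 + z{\left(2,-103 \right)}} = \frac{11021 - 49950}{-2158 + \sqrt{2^{2} + \left(-103\right)^{2}}} = - \frac{38929}{-2158 + \sqrt{4 + 10609}} = - \frac{38929}{-2158 + \sqrt{10613}}$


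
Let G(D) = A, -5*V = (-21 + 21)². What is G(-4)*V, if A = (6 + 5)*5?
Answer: 0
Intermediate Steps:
V = 0 (V = -(-21 + 21)²/5 = -⅕*0² = -⅕*0 = 0)
A = 55 (A = 11*5 = 55)
G(D) = 55
G(-4)*V = 55*0 = 0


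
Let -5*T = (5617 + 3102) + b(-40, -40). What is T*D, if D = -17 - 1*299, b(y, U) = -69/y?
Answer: 27557491/50 ≈ 5.5115e+5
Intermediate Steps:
D = -316 (D = -17 - 299 = -316)
T = -348829/200 (T = -((5617 + 3102) - 69/(-40))/5 = -(8719 - 69*(-1/40))/5 = -(8719 + 69/40)/5 = -⅕*348829/40 = -348829/200 ≈ -1744.1)
T*D = -348829/200*(-316) = 27557491/50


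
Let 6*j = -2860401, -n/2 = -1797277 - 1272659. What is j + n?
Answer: 11326277/2 ≈ 5.6631e+6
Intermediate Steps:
n = 6139872 (n = -2*(-1797277 - 1272659) = -2*(-3069936) = 6139872)
j = -953467/2 (j = (⅙)*(-2860401) = -953467/2 ≈ -4.7673e+5)
j + n = -953467/2 + 6139872 = 11326277/2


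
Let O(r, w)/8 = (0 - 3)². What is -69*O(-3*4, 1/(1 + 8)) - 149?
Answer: -5117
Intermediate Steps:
O(r, w) = 72 (O(r, w) = 8*(0 - 3)² = 8*(-3)² = 8*9 = 72)
-69*O(-3*4, 1/(1 + 8)) - 149 = -69*72 - 149 = -4968 - 149 = -5117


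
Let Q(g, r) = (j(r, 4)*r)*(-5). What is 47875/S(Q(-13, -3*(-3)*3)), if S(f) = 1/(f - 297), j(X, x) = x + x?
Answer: -65923875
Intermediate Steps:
j(X, x) = 2*x
Q(g, r) = -40*r (Q(g, r) = ((2*4)*r)*(-5) = (8*r)*(-5) = -40*r)
S(f) = 1/(-297 + f)
47875/S(Q(-13, -3*(-3)*3)) = 47875/(1/(-297 - 40*(-3*(-3))*3)) = 47875/(1/(-297 - 360*3)) = 47875/(1/(-297 - 40*27)) = 47875/(1/(-297 - 1080)) = 47875/(1/(-1377)) = 47875/(-1/1377) = 47875*(-1377) = -65923875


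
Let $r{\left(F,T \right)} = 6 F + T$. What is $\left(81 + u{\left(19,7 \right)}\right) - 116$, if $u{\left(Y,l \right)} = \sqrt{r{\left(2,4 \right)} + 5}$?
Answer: $-35 + \sqrt{21} \approx -30.417$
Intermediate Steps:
$r{\left(F,T \right)} = T + 6 F$
$u{\left(Y,l \right)} = \sqrt{21}$ ($u{\left(Y,l \right)} = \sqrt{\left(4 + 6 \cdot 2\right) + 5} = \sqrt{\left(4 + 12\right) + 5} = \sqrt{16 + 5} = \sqrt{21}$)
$\left(81 + u{\left(19,7 \right)}\right) - 116 = \left(81 + \sqrt{21}\right) - 116 = -35 + \sqrt{21}$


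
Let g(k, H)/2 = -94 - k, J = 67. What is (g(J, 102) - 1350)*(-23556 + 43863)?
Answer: -33953304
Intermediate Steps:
g(k, H) = -188 - 2*k (g(k, H) = 2*(-94 - k) = -188 - 2*k)
(g(J, 102) - 1350)*(-23556 + 43863) = ((-188 - 2*67) - 1350)*(-23556 + 43863) = ((-188 - 134) - 1350)*20307 = (-322 - 1350)*20307 = -1672*20307 = -33953304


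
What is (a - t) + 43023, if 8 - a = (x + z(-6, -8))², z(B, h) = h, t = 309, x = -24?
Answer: 41698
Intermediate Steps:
a = -1016 (a = 8 - (-24 - 8)² = 8 - 1*(-32)² = 8 - 1*1024 = 8 - 1024 = -1016)
(a - t) + 43023 = (-1016 - 1*309) + 43023 = (-1016 - 309) + 43023 = -1325 + 43023 = 41698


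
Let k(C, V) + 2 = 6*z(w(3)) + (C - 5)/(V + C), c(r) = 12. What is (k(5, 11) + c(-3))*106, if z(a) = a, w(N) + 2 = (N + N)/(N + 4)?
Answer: 2332/7 ≈ 333.14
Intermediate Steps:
w(N) = -2 + 2*N/(4 + N) (w(N) = -2 + (N + N)/(N + 4) = -2 + (2*N)/(4 + N) = -2 + 2*N/(4 + N))
k(C, V) = -62/7 + (-5 + C)/(C + V) (k(C, V) = -2 + (6*(-8/(4 + 3)) + (C - 5)/(V + C)) = -2 + (6*(-8/7) + (-5 + C)/(C + V)) = -2 + (-48/7 + (-5 + C)/(C + V)) = -62/7 + (-5 + C)/(C + V))
(k(5, 11) + c(-3))*106 = ((-35 - 62*11 - 55*5)/(7*(5 + 11)) + 12)*106 = ((⅐)*(-35 - 682 - 275)/16 + 12)*106 = ((⅐)*(1/16)*(-992) + 12)*106 = (-62/7 + 12)*106 = (22/7)*106 = 2332/7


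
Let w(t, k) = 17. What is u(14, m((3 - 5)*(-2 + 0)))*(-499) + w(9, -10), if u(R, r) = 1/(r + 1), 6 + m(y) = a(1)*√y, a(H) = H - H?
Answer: 584/5 ≈ 116.80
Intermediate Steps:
a(H) = 0
m(y) = -6 (m(y) = -6 + 0*√y = -6 + 0 = -6)
u(R, r) = 1/(1 + r)
u(14, m((3 - 5)*(-2 + 0)))*(-499) + w(9, -10) = -499/(1 - 6) + 17 = -499/(-5) + 17 = -⅕*(-499) + 17 = 499/5 + 17 = 584/5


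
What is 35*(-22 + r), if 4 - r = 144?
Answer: -5670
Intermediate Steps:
r = -140 (r = 4 - 1*144 = 4 - 144 = -140)
35*(-22 + r) = 35*(-22 - 140) = 35*(-162) = -5670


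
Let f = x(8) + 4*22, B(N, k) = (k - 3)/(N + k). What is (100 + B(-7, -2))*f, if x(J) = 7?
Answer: 85975/9 ≈ 9552.8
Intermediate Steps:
B(N, k) = (-3 + k)/(N + k)
f = 95 (f = 7 + 4*22 = 7 + 88 = 95)
(100 + B(-7, -2))*f = (100 + (-3 - 2)/(-7 - 2))*95 = (100 - 5/(-9))*95 = (100 - ⅑*(-5))*95 = (100 + 5/9)*95 = (905/9)*95 = 85975/9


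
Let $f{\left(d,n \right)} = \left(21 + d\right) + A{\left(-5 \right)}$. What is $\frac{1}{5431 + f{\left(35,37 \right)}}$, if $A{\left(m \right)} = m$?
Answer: $\frac{1}{5482} \approx 0.00018242$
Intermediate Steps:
$f{\left(d,n \right)} = 16 + d$ ($f{\left(d,n \right)} = \left(21 + d\right) - 5 = 16 + d$)
$\frac{1}{5431 + f{\left(35,37 \right)}} = \frac{1}{5431 + \left(16 + 35\right)} = \frac{1}{5431 + 51} = \frac{1}{5482}$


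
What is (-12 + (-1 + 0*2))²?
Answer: 169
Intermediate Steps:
(-12 + (-1 + 0*2))² = (-12 + (-1 + 0))² = (-12 - 1)² = (-13)² = 169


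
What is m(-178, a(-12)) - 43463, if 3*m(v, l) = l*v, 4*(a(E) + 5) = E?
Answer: -128965/3 ≈ -42988.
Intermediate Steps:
a(E) = -5 + E/4
m(v, l) = l*v/3 (m(v, l) = (l*v)/3 = l*v/3)
m(-178, a(-12)) - 43463 = (1/3)*(-5 + (1/4)*(-12))*(-178) - 43463 = (1/3)*(-5 - 3)*(-178) - 43463 = (1/3)*(-8)*(-178) - 43463 = 1424/3 - 43463 = -128965/3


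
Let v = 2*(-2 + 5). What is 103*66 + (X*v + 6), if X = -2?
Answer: 6792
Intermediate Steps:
v = 6 (v = 2*3 = 6)
103*66 + (X*v + 6) = 103*66 + (-2*6 + 6) = 6798 + (-12 + 6) = 6798 - 6 = 6792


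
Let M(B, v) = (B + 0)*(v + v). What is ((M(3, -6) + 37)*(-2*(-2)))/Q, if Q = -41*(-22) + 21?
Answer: 4/923 ≈ 0.0043337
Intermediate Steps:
M(B, v) = 2*B*v (M(B, v) = B*(2*v) = 2*B*v)
Q = 923 (Q = 902 + 21 = 923)
((M(3, -6) + 37)*(-2*(-2)))/Q = ((2*3*(-6) + 37)*(-2*(-2)))/923 = ((-36 + 37)*4)*(1/923) = (1*4)*(1/923) = 4*(1/923) = 4/923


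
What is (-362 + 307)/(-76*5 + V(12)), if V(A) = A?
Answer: 55/368 ≈ 0.14946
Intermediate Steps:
(-362 + 307)/(-76*5 + V(12)) = (-362 + 307)/(-76*5 + 12) = -55/(-380 + 12) = -55/(-368) = -55*(-1/368) = 55/368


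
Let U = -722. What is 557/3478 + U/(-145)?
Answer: 2591881/504310 ≈ 5.1395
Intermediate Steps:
557/3478 + U/(-145) = 557/3478 - 722/(-145) = 557*(1/3478) - 722*(-1/145) = 557/3478 + 722/145 = 2591881/504310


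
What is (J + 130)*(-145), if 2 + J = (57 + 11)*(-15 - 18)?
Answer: 306820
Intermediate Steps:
J = -2246 (J = -2 + (57 + 11)*(-15 - 18) = -2 + 68*(-33) = -2 - 2244 = -2246)
(J + 130)*(-145) = (-2246 + 130)*(-145) = -2116*(-145) = 306820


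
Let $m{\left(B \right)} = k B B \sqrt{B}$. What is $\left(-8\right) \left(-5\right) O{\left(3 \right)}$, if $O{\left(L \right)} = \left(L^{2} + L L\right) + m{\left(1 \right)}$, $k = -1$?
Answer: $680$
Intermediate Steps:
$m{\left(B \right)} = - B^{\frac{5}{2}}$ ($m{\left(B \right)} = - B B \sqrt{B} = - B^{2} \sqrt{B} = - B^{\frac{5}{2}}$)
$O{\left(L \right)} = -1 + 2 L^{2}$ ($O{\left(L \right)} = \left(L^{2} + L L\right) - 1^{\frac{5}{2}} = \left(L^{2} + L^{2}\right) - 1 = 2 L^{2} - 1 = -1 + 2 L^{2}$)
$\left(-8\right) \left(-5\right) O{\left(3 \right)} = \left(-8\right) \left(-5\right) \left(-1 + 2 \cdot 3^{2}\right) = 40 \left(-1 + 2 \cdot 9\right) = 40 \left(-1 + 18\right) = 40 \cdot 17 = 680$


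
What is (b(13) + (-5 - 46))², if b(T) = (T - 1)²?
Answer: 8649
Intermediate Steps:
b(T) = (-1 + T)²
(b(13) + (-5 - 46))² = ((-1 + 13)² + (-5 - 46))² = (12² - 51)² = (144 - 51)² = 93² = 8649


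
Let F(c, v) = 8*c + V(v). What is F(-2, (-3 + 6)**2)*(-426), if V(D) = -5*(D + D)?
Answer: 45156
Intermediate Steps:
V(D) = -10*D
F(c, v) = -10*v + 8*c (F(c, v) = 8*c - 10*v = -10*v + 8*c)
F(-2, (-3 + 6)**2)*(-426) = (-10*(-3 + 6)**2 + 8*(-2))*(-426) = (-10*3**2 - 16)*(-426) = (-10*9 - 16)*(-426) = (-90 - 16)*(-426) = -106*(-426) = 45156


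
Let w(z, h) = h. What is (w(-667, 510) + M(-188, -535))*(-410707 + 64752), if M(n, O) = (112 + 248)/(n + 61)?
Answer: -22282961550/127 ≈ -1.7546e+8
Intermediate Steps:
M(n, O) = 360/(61 + n)
(w(-667, 510) + M(-188, -535))*(-410707 + 64752) = (510 + 360/(61 - 188))*(-410707 + 64752) = (510 + 360/(-127))*(-345955) = (510 + 360*(-1/127))*(-345955) = (510 - 360/127)*(-345955) = (64410/127)*(-345955) = -22282961550/127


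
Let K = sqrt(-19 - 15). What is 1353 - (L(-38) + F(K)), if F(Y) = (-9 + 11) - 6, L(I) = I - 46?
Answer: 1441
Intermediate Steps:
L(I) = -46 + I
K = I*sqrt(34) (K = sqrt(-34) = I*sqrt(34) ≈ 5.8309*I)
F(Y) = -4 (F(Y) = 2 - 6 = -4)
1353 - (L(-38) + F(K)) = 1353 - ((-46 - 38) - 4) = 1353 - (-84 - 4) = 1353 - 1*(-88) = 1353 + 88 = 1441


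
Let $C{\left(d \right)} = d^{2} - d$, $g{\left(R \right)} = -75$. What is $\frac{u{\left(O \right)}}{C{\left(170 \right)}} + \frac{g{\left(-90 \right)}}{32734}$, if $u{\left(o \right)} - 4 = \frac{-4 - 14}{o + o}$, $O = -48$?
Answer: $- \frac{1241647}{578737120} \approx -0.0021454$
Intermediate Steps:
$u{\left(o \right)} = 4 - \frac{9}{o}$ ($u{\left(o \right)} = 4 + \frac{-4 - 14}{o + o} = 4 - \frac{18}{2 o} = 4 - 18 \frac{1}{2 o} = 4 - \frac{9}{o}$)
$\frac{u{\left(O \right)}}{C{\left(170 \right)}} + \frac{g{\left(-90 \right)}}{32734} = \frac{4 - \frac{9}{-48}}{170 \left(-1 + 170\right)} - \frac{75}{32734} = \frac{4 - - \frac{3}{16}}{170 \cdot 169} - \frac{75}{32734} = \frac{4 + \frac{3}{16}}{28730} - \frac{75}{32734} = \frac{67}{16} \cdot \frac{1}{28730} - \frac{75}{32734} = \frac{67}{459680} - \frac{75}{32734} = - \frac{1241647}{578737120}$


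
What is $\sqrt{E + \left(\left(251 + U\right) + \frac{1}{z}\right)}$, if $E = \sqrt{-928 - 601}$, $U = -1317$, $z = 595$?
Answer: $\frac{\sqrt{-377390055 + 354025 i \sqrt{1529}}}{595} \approx 0.59872 + 32.655 i$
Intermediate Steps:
$E = i \sqrt{1529}$ ($E = \sqrt{-1529} = i \sqrt{1529} \approx 39.102 i$)
$\sqrt{E + \left(\left(251 + U\right) + \frac{1}{z}\right)} = \sqrt{i \sqrt{1529} + \left(\left(251 - 1317\right) + \frac{1}{595}\right)} = \sqrt{i \sqrt{1529} + \left(-1066 + \frac{1}{595}\right)} = \sqrt{i \sqrt{1529} - \frac{634269}{595}} = \sqrt{- \frac{634269}{595} + i \sqrt{1529}}$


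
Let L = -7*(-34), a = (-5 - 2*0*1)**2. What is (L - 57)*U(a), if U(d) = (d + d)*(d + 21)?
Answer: 416300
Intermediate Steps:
a = 25 (a = (-5 + 0*1)**2 = (-5 + 0)**2 = (-5)**2 = 25)
L = 238
U(d) = 2*d*(21 + d) (U(d) = (2*d)*(21 + d) = 2*d*(21 + d))
(L - 57)*U(a) = (238 - 57)*(2*25*(21 + 25)) = 181*(2*25*46) = 181*2300 = 416300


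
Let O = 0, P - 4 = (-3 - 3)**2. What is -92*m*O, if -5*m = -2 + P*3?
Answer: 0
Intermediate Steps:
P = 40 (P = 4 + (-3 - 3)**2 = 4 + (-6)**2 = 4 + 36 = 40)
m = -118/5 (m = -(-2 + 40*3)/5 = -(-2 + 120)/5 = -1/5*118 = -118/5 ≈ -23.600)
-92*m*O = -(-10856)*0/5 = -92*0 = 0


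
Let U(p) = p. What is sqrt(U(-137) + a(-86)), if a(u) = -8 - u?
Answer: I*sqrt(59) ≈ 7.6811*I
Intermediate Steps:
sqrt(U(-137) + a(-86)) = sqrt(-137 + (-8 - 1*(-86))) = sqrt(-137 + (-8 + 86)) = sqrt(-137 + 78) = sqrt(-59) = I*sqrt(59)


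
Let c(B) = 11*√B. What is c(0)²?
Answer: 0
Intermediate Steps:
c(0)² = (11*√0)² = (11*0)² = 0² = 0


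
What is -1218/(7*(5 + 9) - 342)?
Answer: 609/122 ≈ 4.9918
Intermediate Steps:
-1218/(7*(5 + 9) - 342) = -1218/(7*14 - 342) = -1218/(98 - 342) = -1218/(-244) = -1218*(-1/244) = 609/122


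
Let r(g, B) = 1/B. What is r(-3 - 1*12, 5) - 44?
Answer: -219/5 ≈ -43.800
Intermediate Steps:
r(-3 - 1*12, 5) - 44 = 1/5 - 44 = -219/5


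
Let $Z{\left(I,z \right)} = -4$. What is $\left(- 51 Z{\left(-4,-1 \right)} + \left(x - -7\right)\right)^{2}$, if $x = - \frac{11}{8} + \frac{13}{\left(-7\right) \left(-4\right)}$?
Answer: $\frac{138415225}{3136} \approx 44138.0$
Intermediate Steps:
$x = - \frac{51}{56}$ ($x = \left(-11\right) \frac{1}{8} + \frac{13}{28} = - \frac{11}{8} + 13 \cdot \frac{1}{28} = - \frac{11}{8} + \frac{13}{28} = - \frac{51}{56} \approx -0.91071$)
$\left(- 51 Z{\left(-4,-1 \right)} + \left(x - -7\right)\right)^{2} = \left(\left(-51\right) \left(-4\right) - - \frac{341}{56}\right)^{2} = \left(204 + \left(- \frac{51}{56} + 7\right)\right)^{2} = \left(204 + \frac{341}{56}\right)^{2} = \left(\frac{11765}{56}\right)^{2} = \frac{138415225}{3136}$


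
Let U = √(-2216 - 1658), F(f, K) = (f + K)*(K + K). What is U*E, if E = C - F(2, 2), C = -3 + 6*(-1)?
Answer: -25*I*√3874 ≈ -1556.0*I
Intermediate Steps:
C = -9 (C = -3 - 6 = -9)
F(f, K) = 2*K*(K + f) (F(f, K) = (K + f)*(2*K) = 2*K*(K + f))
E = -25 (E = -9 - 2*2*(2 + 2) = -9 - 2*2*4 = -9 - 1*16 = -9 - 16 = -25)
U = I*√3874 (U = √(-3874) = I*√3874 ≈ 62.241*I)
U*E = (I*√3874)*(-25) = -25*I*√3874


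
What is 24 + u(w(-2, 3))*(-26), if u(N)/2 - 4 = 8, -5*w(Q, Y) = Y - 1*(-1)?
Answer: -600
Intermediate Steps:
w(Q, Y) = -⅕ - Y/5 (w(Q, Y) = -(Y - 1*(-1))/5 = -(Y + 1)/5 = -(1 + Y)/5 = -⅕ - Y/5)
u(N) = 24 (u(N) = 8 + 2*8 = 8 + 16 = 24)
24 + u(w(-2, 3))*(-26) = 24 + 24*(-26) = 24 - 624 = -600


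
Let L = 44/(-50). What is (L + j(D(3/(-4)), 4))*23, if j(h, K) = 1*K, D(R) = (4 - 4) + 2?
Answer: 1794/25 ≈ 71.760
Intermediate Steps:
D(R) = 2 (D(R) = 0 + 2 = 2)
j(h, K) = K
L = -22/25 (L = 44*(-1/50) = -22/25 ≈ -0.88000)
(L + j(D(3/(-4)), 4))*23 = (-22/25 + 4)*23 = (78/25)*23 = 1794/25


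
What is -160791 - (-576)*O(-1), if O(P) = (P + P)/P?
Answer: -159639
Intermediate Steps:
O(P) = 2 (O(P) = (2*P)/P = 2)
-160791 - (-576)*O(-1) = -160791 - (-576)*2 = -160791 - 1*(-1152) = -160791 + 1152 = -159639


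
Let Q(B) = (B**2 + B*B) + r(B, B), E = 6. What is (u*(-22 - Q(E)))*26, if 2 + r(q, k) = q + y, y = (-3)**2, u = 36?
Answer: -100152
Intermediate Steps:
y = 9
r(q, k) = 7 + q (r(q, k) = -2 + (q + 9) = -2 + (9 + q) = 7 + q)
Q(B) = 7 + B + 2*B**2 (Q(B) = (B**2 + B*B) + (7 + B) = (B**2 + B**2) + (7 + B) = 2*B**2 + (7 + B) = 7 + B + 2*B**2)
(u*(-22 - Q(E)))*26 = (36*(-22 - (7 + 6 + 2*6**2)))*26 = (36*(-22 - (7 + 6 + 2*36)))*26 = (36*(-22 - (7 + 6 + 72)))*26 = (36*(-22 - 1*85))*26 = (36*(-22 - 85))*26 = (36*(-107))*26 = -3852*26 = -100152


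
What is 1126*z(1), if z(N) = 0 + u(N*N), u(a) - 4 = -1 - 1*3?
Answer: 0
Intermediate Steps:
u(a) = 0 (u(a) = 4 + (-1 - 1*3) = 4 + (-1 - 3) = 4 - 4 = 0)
z(N) = 0 (z(N) = 0 + 0 = 0)
1126*z(1) = 1126*0 = 0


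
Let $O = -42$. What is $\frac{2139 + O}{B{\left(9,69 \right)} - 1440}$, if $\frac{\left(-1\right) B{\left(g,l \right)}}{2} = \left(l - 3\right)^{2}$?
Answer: $- \frac{233}{1128} \approx -0.20656$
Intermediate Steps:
$B{\left(g,l \right)} = - 2 \left(-3 + l\right)^{2}$ ($B{\left(g,l \right)} = - 2 \left(l - 3\right)^{2} = - 2 \left(-3 + l\right)^{2}$)
$\frac{2139 + O}{B{\left(9,69 \right)} - 1440} = \frac{2139 - 42}{- 2 \left(-3 + 69\right)^{2} - 1440} = \frac{2097}{- 2 \cdot 66^{2} - 1440} = \frac{2097}{\left(-2\right) 4356 - 1440} = \frac{2097}{-8712 - 1440} = \frac{2097}{-10152} = 2097 \left(- \frac{1}{10152}\right) = - \frac{233}{1128}$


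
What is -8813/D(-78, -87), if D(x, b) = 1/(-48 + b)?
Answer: 1189755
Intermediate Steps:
-8813/D(-78, -87) = -8813/(1/(-48 - 87)) = -8813/(1/(-135)) = -8813/(-1/135) = -8813*(-135) = 1189755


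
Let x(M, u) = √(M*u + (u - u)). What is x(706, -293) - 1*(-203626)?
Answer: 203626 + I*√206858 ≈ 2.0363e+5 + 454.82*I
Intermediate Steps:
x(M, u) = √(M*u) (x(M, u) = √(M*u + 0) = √(M*u))
x(706, -293) - 1*(-203626) = √(706*(-293)) - 1*(-203626) = √(-206858) + 203626 = I*√206858 + 203626 = 203626 + I*√206858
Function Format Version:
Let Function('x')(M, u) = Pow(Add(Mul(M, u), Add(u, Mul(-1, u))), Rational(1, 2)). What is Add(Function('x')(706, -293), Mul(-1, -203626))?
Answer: Add(203626, Mul(I, Pow(206858, Rational(1, 2)))) ≈ Add(2.0363e+5, Mul(454.82, I))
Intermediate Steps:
Function('x')(M, u) = Pow(Mul(M, u), Rational(1, 2)) (Function('x')(M, u) = Pow(Add(Mul(M, u), 0), Rational(1, 2)) = Pow(Mul(M, u), Rational(1, 2)))
Add(Function('x')(706, -293), Mul(-1, -203626)) = Add(Pow(Mul(706, -293), Rational(1, 2)), Mul(-1, -203626)) = Add(Pow(-206858, Rational(1, 2)), 203626) = Add(Mul(I, Pow(206858, Rational(1, 2))), 203626) = Add(203626, Mul(I, Pow(206858, Rational(1, 2))))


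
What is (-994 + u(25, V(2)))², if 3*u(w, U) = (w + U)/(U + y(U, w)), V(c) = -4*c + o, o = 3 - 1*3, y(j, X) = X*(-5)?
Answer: 157309804129/159201 ≈ 9.8812e+5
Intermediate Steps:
y(j, X) = -5*X
o = 0 (o = 3 - 3 = 0)
V(c) = -4*c (V(c) = -4*c + 0 = -4*c)
u(w, U) = (U + w)/(3*(U - 5*w)) (u(w, U) = ((w + U)/(U - 5*w))/3 = ((U + w)/(U - 5*w))/3 = (U + w)/(3*(U - 5*w)))
(-994 + u(25, V(2)))² = (-994 + (-4*2 + 25)/(3*(-4*2 - 5*25)))² = (-994 + (-8 + 25)/(3*(-8 - 125)))² = (-994 + (⅓)*17/(-133))² = (-994 + (⅓)*(-1/133)*17)² = (-994 - 17/399)² = (-396623/399)² = 157309804129/159201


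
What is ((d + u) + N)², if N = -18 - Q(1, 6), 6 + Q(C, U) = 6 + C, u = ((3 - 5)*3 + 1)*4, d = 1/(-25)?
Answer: 952576/625 ≈ 1524.1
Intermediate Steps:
d = -1/25 ≈ -0.040000
u = -20 (u = (-2*3 + 1)*4 = (-6 + 1)*4 = -5*4 = -20)
Q(C, U) = C (Q(C, U) = -6 + (6 + C) = C)
N = -19 (N = -18 - 1*1 = -18 - 1 = -19)
((d + u) + N)² = ((-1/25 - 20) - 19)² = (-501/25 - 19)² = (-976/25)² = 952576/625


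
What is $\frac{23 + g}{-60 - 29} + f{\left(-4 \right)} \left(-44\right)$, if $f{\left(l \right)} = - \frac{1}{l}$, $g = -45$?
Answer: $- \frac{957}{89} \approx -10.753$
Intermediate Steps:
$\frac{23 + g}{-60 - 29} + f{\left(-4 \right)} \left(-44\right) = \frac{23 - 45}{-60 - 29} + - \frac{1}{-4} \left(-44\right) = - \frac{22}{-89} + \left(-1\right) \left(- \frac{1}{4}\right) \left(-44\right) = \left(-22\right) \left(- \frac{1}{89}\right) + \frac{1}{4} \left(-44\right) = \frac{22}{89} - 11 = - \frac{957}{89}$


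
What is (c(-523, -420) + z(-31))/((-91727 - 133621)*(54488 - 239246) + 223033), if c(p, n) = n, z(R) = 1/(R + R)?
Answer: -26041/2581374266654 ≈ -1.0088e-8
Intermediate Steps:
z(R) = 1/(2*R)
(c(-523, -420) + z(-31))/((-91727 - 133621)*(54488 - 239246) + 223033) = (-420 + (½)/(-31))/((-91727 - 133621)*(54488 - 239246) + 223033) = (-420 + (½)*(-1/31))/(-225348*(-184758) + 223033) = (-420 - 1/62)/(41634845784 + 223033) = -26041/62/41635068817 = -26041/62*1/41635068817 = -26041/2581374266654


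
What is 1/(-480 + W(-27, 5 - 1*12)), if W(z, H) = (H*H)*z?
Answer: -1/1803 ≈ -0.00055463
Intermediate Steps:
W(z, H) = z*H**2 (W(z, H) = H**2*z = z*H**2)
1/(-480 + W(-27, 5 - 1*12)) = 1/(-480 - 27*(5 - 1*12)**2) = 1/(-480 - 27*(5 - 12)**2) = 1/(-480 - 27*(-7)**2) = 1/(-480 - 27*49) = 1/(-480 - 1323) = 1/(-1803) = -1/1803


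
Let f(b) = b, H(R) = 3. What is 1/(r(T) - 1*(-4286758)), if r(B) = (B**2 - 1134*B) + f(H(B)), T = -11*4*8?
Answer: 1/4809833 ≈ 2.0791e-7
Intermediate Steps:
T = -352 (T = -44*8 = -352)
r(B) = 3 + B**2 - 1134*B (r(B) = (B**2 - 1134*B) + 3 = 3 + B**2 - 1134*B)
1/(r(T) - 1*(-4286758)) = 1/((3 + (-352)**2 - 1134*(-352)) - 1*(-4286758)) = 1/((3 + 123904 + 399168) + 4286758) = 1/(523075 + 4286758) = 1/4809833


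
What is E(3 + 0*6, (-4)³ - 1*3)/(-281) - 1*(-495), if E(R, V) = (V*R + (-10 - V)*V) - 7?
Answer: 143122/281 ≈ 509.33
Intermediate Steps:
E(R, V) = -7 + R*V + V*(-10 - V) (E(R, V) = (R*V + V*(-10 - V)) - 7 = -7 + R*V + V*(-10 - V))
E(3 + 0*6, (-4)³ - 1*3)/(-281) - 1*(-495) = (-7 - ((-4)³ - 1*3)² - 10*((-4)³ - 1*3) + (3 + 0*6)*((-4)³ - 1*3))/(-281) - 1*(-495) = (-7 - (-64 - 3)² - 10*(-64 - 3) + (3 + 0)*(-64 - 3))*(-1/281) + 495 = (-7 - 1*(-67)² - 10*(-67) + 3*(-67))*(-1/281) + 495 = (-7 - 1*4489 + 670 - 201)*(-1/281) + 495 = (-7 - 4489 + 670 - 201)*(-1/281) + 495 = -4027*(-1/281) + 495 = 4027/281 + 495 = 143122/281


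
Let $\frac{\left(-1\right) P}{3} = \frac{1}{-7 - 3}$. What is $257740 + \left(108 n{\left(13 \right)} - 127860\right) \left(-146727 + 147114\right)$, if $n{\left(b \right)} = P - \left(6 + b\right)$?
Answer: $- \frac{250028326}{5} \approx -5.0006 \cdot 10^{7}$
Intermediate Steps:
$P = \frac{3}{10}$ ($P = - \frac{3}{-7 - 3} = - \frac{3}{-10} = \left(-3\right) \left(- \frac{1}{10}\right) = \frac{3}{10} \approx 0.3$)
$n{\left(b \right)} = - \frac{57}{10} - b$ ($n{\left(b \right)} = \frac{3}{10} - \left(6 + b\right) = - \frac{57}{10} - b$)
$257740 + \left(108 n{\left(13 \right)} - 127860\right) \left(-146727 + 147114\right) = 257740 + \left(108 \left(- \frac{57}{10} - 13\right) - 127860\right) \left(-146727 + 147114\right) = 257740 + \left(108 \left(- \frac{57}{10} - 13\right) - 127860\right) 387 = 257740 + \left(108 \left(- \frac{187}{10}\right) - 127860\right) 387 = 257740 + \left(- \frac{10098}{5} - 127860\right) 387 = 257740 - \frac{251317026}{5} = - \frac{250028326}{5}$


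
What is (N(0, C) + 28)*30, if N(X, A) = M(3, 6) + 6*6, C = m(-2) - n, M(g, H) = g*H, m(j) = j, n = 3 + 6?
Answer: 2460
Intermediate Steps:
n = 9
M(g, H) = H*g
C = -11 (C = -2 - 1*9 = -2 - 9 = -11)
N(X, A) = 54 (N(X, A) = 6*3 + 6*6 = 18 + 36 = 54)
(N(0, C) + 28)*30 = (54 + 28)*30 = 82*30 = 2460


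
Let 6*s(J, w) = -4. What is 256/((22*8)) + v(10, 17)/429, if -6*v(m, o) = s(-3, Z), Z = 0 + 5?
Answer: 5617/3861 ≈ 1.4548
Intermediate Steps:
Z = 5
s(J, w) = -⅔ (s(J, w) = (⅙)*(-4) = -⅔)
v(m, o) = ⅑ (v(m, o) = -⅙*(-⅔) = ⅑)
256/((22*8)) + v(10, 17)/429 = 256/((22*8)) + (⅑)/429 = 256/176 + (⅑)*(1/429) = 256*(1/176) + 1/3861 = 16/11 + 1/3861 = 5617/3861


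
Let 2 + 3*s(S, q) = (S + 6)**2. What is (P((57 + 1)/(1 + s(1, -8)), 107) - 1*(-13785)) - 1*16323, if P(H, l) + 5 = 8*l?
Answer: -1687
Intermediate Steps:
s(S, q) = -2/3 + (6 + S)**2/3 (s(S, q) = -2/3 + (S + 6)**2/3 = -2/3 + (6 + S)**2/3)
P(H, l) = -5 + 8*l
(P((57 + 1)/(1 + s(1, -8)), 107) - 1*(-13785)) - 1*16323 = ((-5 + 8*107) - 1*(-13785)) - 1*16323 = ((-5 + 856) + 13785) - 16323 = (851 + 13785) - 16323 = 14636 - 16323 = -1687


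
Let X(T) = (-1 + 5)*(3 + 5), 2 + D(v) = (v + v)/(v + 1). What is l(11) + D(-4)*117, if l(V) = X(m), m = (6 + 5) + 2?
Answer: 110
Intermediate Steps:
m = 13 (m = 11 + 2 = 13)
D(v) = -2 + 2*v/(1 + v) (D(v) = -2 + (v + v)/(v + 1) = -2 + (2*v)/(1 + v) = -2 + 2*v/(1 + v))
X(T) = 32 (X(T) = 4*8 = 32)
l(V) = 32
l(11) + D(-4)*117 = 32 - 2/(1 - 4)*117 = 32 - 2/(-3)*117 = 32 - 2*(-⅓)*117 = 32 + (⅔)*117 = 32 + 78 = 110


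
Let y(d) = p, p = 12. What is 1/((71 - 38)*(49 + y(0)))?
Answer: 1/2013 ≈ 0.00049677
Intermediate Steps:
y(d) = 12
1/((71 - 38)*(49 + y(0))) = 1/((71 - 38)*(49 + 12)) = 1/(33*61) = 1/2013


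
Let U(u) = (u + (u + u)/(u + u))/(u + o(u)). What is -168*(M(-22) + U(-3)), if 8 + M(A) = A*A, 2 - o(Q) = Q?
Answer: -79800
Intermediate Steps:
o(Q) = 2 - Q
M(A) = -8 + A**2 (M(A) = -8 + A*A = -8 + A**2)
U(u) = 1/2 + u/2 (U(u) = (u + (u + u)/(u + u))/(u + (2 - u)) = (u + (2*u)/((2*u)))/2 = (u + (2*u)*(1/(2*u)))*(1/2) = (u + 1)*(1/2) = (1 + u)*(1/2) = 1/2 + u/2)
-168*(M(-22) + U(-3)) = -168*((-8 + (-22)**2) + (1/2 + (1/2)*(-3))) = -168*((-8 + 484) + (1/2 - 3/2)) = -168*(476 - 1) = -168*475 = -79800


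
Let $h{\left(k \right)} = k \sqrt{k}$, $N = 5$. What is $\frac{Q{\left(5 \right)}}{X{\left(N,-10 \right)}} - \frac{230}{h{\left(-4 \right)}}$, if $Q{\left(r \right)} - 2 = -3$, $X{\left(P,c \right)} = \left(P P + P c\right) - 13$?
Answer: $\frac{1}{38} - \frac{115 i}{4} \approx 0.026316 - 28.75 i$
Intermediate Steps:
$X{\left(P,c \right)} = -13 + P^{2} + P c$ ($X{\left(P,c \right)} = \left(P^{2} + P c\right) - 13 = -13 + P^{2} + P c$)
$Q{\left(r \right)} = -1$ ($Q{\left(r \right)} = 2 - 3 = -1$)
$h{\left(k \right)} = k^{\frac{3}{2}}$
$\frac{Q{\left(5 \right)}}{X{\left(N,-10 \right)}} - \frac{230}{h{\left(-4 \right)}} = - \frac{1}{-13 + 5^{2} + 5 \left(-10\right)} - \frac{230}{\left(-4\right)^{\frac{3}{2}}} = - \frac{1}{-13 + 25 - 50} - \frac{230}{\left(-8\right) i} = - \frac{1}{-38} - 230 \frac{i}{8} = \left(-1\right) \left(- \frac{1}{38}\right) - \frac{115 i}{4} = \frac{1}{38} - \frac{115 i}{4}$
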